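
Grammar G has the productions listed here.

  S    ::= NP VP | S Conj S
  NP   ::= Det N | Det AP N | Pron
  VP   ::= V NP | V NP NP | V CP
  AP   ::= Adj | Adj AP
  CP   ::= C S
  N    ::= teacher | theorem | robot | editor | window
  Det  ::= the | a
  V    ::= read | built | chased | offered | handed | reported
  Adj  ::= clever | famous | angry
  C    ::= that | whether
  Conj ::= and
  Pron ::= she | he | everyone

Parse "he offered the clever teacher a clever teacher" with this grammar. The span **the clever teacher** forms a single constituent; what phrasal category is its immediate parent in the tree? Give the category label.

VP

[S [NP [Pron he]] [VP [V offered] [NP [Det the] [AP [Adj clever]] [N teacher]] [NP [Det a] [AP [Adj clever]] [N teacher]]]]
The span 'the clever teacher' is the NP node built by NP → Det AP N.
Its mother is the VP built by VP → V NP NP.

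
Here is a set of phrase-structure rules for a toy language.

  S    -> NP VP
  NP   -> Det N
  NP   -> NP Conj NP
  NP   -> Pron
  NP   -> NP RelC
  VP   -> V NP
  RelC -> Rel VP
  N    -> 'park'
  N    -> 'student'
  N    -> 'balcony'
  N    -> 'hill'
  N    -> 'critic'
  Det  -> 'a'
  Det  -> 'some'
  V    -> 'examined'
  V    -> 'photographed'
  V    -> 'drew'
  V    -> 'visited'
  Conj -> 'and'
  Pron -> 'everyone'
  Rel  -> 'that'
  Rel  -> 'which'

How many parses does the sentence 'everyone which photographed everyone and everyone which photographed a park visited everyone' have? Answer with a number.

5

Two of the 5 distinct bracketings:
[S [NP [NP [NP [Pron everyone]] [RelC [Rel which] [VP [V photographed] [NP [Pron everyone]]]]] [Conj and] [NP [NP [Pron everyone]] [RelC [Rel which] [VP [V photographed] [NP [Det a] [N park]]]]]] [VP [V visited] [NP [Pron everyone]]]]
[S [NP [NP [Pron everyone]] [RelC [Rel which] [VP [V photographed] [NP [NP [Pron everyone]] [Conj and] [NP [NP [Pron everyone]] [RelC [Rel which] [VP [V photographed] [NP [Det a] [N park]]]]]]]]] [VP [V visited] [NP [Pron everyone]]]]
The trees differ in how a recursive rule is bracketed over the same span.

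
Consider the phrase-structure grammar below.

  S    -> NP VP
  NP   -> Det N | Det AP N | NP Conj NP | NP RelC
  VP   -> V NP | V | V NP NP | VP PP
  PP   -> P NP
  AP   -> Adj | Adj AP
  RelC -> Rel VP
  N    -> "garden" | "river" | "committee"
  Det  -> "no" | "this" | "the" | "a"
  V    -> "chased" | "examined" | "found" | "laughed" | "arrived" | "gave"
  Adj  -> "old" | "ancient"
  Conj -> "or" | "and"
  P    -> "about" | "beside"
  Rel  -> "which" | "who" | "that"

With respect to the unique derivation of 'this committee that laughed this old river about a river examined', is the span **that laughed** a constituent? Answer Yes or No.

[S [NP [NP [Det this] [N committee]] [RelC [Rel that] [VP [VP [V laughed] [NP [Det this] [AP [Adj old]] [N river]]] [PP [P about] [NP [Det a] [N river]]]]]] [VP [V examined]]]
The smallest constituent containing 'that laughed' is the RelC spanning 'that laughed this old river about a river'; no single node in the tree dominates exactly the given words.

No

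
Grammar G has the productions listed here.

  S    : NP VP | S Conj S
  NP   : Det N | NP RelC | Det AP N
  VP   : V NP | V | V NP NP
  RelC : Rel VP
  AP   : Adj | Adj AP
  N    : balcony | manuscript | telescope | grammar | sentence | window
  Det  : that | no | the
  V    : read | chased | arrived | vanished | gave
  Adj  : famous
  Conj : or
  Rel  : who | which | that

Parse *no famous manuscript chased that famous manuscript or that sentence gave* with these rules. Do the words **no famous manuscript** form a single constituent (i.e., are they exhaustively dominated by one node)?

[S [S [NP [Det no] [AP [Adj famous]] [N manuscript]] [VP [V chased] [NP [Det that] [AP [Adj famous]] [N manuscript]]]] [Conj or] [S [NP [Det that] [N sentence]] [VP [V gave]]]]
The words 'no famous manuscript' are exhaustively dominated by a single NP node (built by NP → Det AP N), so they form a constituent.

Yes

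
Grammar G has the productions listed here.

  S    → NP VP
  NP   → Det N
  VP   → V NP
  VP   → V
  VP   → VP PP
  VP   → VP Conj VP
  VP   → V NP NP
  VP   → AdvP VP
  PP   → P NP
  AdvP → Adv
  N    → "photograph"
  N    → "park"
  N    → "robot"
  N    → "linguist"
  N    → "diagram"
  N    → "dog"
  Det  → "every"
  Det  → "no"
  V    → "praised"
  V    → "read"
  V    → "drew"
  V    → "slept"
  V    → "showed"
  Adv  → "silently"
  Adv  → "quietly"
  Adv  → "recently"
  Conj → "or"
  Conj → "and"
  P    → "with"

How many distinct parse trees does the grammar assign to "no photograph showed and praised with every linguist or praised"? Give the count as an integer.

3

Two of the 3 distinct bracketings:
[S [NP [Det no] [N photograph]] [VP [VP [V showed]] [Conj and] [VP [VP [VP [V praised]] [PP [P with] [NP [Det every] [N linguist]]]] [Conj or] [VP [V praised]]]]]
[S [NP [Det no] [N photograph]] [VP [VP [VP [VP [V showed]] [Conj and] [VP [V praised]]] [PP [P with] [NP [Det every] [N linguist]]]] [Conj or] [VP [V praised]]]]
The trees differ in how a recursive rule is bracketed over the same span.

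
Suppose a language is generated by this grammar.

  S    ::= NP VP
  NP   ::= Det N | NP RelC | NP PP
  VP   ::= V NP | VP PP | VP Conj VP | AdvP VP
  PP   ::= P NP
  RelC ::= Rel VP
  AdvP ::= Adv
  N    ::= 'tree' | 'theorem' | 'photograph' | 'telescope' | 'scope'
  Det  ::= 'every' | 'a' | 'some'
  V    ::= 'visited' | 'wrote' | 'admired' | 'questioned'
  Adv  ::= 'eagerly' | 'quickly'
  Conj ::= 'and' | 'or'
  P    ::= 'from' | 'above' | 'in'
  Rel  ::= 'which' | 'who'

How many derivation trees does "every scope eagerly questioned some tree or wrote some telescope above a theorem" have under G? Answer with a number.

Two of the 7 distinct bracketings:
[S [NP [Det every] [N scope]] [VP [VP [VP [AdvP [Adv eagerly]] [VP [V questioned] [NP [Det some] [N tree]]]] [Conj or] [VP [V wrote] [NP [Det some] [N telescope]]]] [PP [P above] [NP [Det a] [N theorem]]]]]
[S [NP [Det every] [N scope]] [VP [VP [AdvP [Adv eagerly]] [VP [VP [V questioned] [NP [Det some] [N tree]]] [Conj or] [VP [V wrote] [NP [Det some] [N telescope]]]]] [PP [P above] [NP [Det a] [N theorem]]]]]
The trees differ in how a recursive rule is bracketed over the same span.

7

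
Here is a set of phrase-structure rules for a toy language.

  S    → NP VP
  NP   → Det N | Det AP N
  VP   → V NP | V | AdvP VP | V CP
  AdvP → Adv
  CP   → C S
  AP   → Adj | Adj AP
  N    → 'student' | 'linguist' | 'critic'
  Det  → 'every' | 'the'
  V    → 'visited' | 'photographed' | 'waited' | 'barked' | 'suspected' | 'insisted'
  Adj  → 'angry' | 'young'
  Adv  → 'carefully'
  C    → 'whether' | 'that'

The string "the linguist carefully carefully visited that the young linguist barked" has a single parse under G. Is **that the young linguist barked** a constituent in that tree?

Yes

[S [NP [Det the] [N linguist]] [VP [AdvP [Adv carefully]] [VP [AdvP [Adv carefully]] [VP [V visited] [CP [C that] [S [NP [Det the] [AP [Adj young]] [N linguist]] [VP [V barked]]]]]]]]
The words 'that the young linguist barked' are exhaustively dominated by a single CP node (built by CP → C S), so they form a constituent.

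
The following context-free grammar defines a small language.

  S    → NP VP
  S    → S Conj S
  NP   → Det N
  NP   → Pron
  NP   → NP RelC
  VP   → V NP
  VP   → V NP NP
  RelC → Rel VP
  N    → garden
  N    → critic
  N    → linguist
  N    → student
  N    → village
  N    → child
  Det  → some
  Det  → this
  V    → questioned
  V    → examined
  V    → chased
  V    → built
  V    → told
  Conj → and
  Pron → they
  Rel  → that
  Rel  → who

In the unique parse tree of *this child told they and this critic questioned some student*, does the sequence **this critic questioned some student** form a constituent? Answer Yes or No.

[S [S [NP [Det this] [N child]] [VP [V told] [NP [Pron they]]]] [Conj and] [S [NP [Det this] [N critic]] [VP [V questioned] [NP [Det some] [N student]]]]]
The words 'this critic questioned some student' are exhaustively dominated by a single S node (built by S → NP VP), so they form a constituent.

Yes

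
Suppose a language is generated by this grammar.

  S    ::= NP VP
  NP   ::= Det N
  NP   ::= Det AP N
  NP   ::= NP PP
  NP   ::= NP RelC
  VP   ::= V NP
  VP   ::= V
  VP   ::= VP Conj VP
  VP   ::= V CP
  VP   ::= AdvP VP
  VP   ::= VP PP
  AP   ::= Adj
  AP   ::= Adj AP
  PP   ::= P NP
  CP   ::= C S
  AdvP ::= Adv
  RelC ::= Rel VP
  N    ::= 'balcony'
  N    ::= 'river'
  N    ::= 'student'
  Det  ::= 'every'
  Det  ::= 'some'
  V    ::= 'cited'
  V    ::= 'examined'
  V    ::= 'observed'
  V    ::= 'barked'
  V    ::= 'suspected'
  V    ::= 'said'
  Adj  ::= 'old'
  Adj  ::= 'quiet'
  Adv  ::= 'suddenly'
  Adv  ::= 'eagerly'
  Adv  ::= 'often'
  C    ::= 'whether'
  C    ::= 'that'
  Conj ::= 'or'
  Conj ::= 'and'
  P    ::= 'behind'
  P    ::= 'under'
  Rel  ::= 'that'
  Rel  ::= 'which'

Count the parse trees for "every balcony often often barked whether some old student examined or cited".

Two of the 4 distinct bracketings:
[S [NP [Det every] [N balcony]] [VP [VP [AdvP [Adv often]] [VP [AdvP [Adv often]] [VP [V barked] [CP [C whether] [S [NP [Det some] [AP [Adj old]] [N student]] [VP [V examined]]]]]]] [Conj or] [VP [V cited]]]]
[S [NP [Det every] [N balcony]] [VP [AdvP [Adv often]] [VP [VP [AdvP [Adv often]] [VP [V barked] [CP [C whether] [S [NP [Det some] [AP [Adj old]] [N student]] [VP [V examined]]]]]] [Conj or] [VP [V cited]]]]]
The trees differ in how a recursive rule is bracketed over the same span.

4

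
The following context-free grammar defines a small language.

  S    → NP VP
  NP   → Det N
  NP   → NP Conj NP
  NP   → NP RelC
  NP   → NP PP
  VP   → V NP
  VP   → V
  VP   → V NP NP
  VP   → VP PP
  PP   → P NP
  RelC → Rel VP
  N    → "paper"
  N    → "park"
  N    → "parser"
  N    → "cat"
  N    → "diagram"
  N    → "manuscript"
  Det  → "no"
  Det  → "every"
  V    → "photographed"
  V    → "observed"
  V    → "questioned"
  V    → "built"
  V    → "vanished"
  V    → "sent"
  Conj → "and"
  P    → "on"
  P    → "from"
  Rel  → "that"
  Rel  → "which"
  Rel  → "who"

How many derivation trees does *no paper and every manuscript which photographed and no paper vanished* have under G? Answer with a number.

3

Two of the 3 distinct bracketings:
[S [NP [NP [Det no] [N paper]] [Conj and] [NP [NP [NP [Det every] [N manuscript]] [RelC [Rel which] [VP [V photographed]]]] [Conj and] [NP [Det no] [N paper]]]] [VP [V vanished]]]
[S [NP [NP [NP [Det no] [N paper]] [Conj and] [NP [NP [Det every] [N manuscript]] [RelC [Rel which] [VP [V photographed]]]]] [Conj and] [NP [Det no] [N paper]]] [VP [V vanished]]]
The trees differ in how a recursive rule is bracketed over the same span.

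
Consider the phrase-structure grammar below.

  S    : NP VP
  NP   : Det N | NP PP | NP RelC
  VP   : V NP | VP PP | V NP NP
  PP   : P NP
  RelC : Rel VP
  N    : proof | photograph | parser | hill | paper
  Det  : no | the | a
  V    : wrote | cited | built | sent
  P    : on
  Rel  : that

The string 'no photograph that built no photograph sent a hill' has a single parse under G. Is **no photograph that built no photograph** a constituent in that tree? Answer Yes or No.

[S [NP [NP [Det no] [N photograph]] [RelC [Rel that] [VP [V built] [NP [Det no] [N photograph]]]]] [VP [V sent] [NP [Det a] [N hill]]]]
The words 'no photograph that built no photograph' are exhaustively dominated by a single NP node (built by NP → NP RelC), so they form a constituent.

Yes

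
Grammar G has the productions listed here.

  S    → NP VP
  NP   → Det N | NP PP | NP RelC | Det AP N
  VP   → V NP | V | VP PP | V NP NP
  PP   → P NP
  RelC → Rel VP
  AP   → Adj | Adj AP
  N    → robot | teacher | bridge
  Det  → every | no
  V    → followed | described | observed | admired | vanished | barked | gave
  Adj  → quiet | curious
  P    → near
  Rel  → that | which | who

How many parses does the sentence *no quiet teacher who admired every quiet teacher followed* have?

1

[S [NP [NP [Det no] [AP [Adj quiet]] [N teacher]] [RelC [Rel who] [VP [V admired] [NP [Det every] [AP [Adj quiet]] [N teacher]]]]] [VP [V followed]]]
No rule offers an alternative attachment or grouping for any span, so this is the only derivation.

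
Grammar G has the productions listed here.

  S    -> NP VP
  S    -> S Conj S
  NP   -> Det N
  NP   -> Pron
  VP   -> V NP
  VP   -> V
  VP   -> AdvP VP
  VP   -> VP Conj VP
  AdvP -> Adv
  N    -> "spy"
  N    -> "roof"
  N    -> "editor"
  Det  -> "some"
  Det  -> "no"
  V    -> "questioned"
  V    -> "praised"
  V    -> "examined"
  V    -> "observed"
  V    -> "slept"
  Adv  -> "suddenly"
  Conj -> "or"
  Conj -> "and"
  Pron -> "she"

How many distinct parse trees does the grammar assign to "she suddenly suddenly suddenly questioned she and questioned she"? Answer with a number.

4

Two of the 4 distinct bracketings:
[S [NP [Pron she]] [VP [AdvP [Adv suddenly]] [VP [AdvP [Adv suddenly]] [VP [AdvP [Adv suddenly]] [VP [VP [V questioned] [NP [Pron she]]] [Conj and] [VP [V questioned] [NP [Pron she]]]]]]]]
[S [NP [Pron she]] [VP [AdvP [Adv suddenly]] [VP [AdvP [Adv suddenly]] [VP [VP [AdvP [Adv suddenly]] [VP [V questioned] [NP [Pron she]]]] [Conj and] [VP [V questioned] [NP [Pron she]]]]]]]
The trees differ in how a recursive rule is bracketed over the same span.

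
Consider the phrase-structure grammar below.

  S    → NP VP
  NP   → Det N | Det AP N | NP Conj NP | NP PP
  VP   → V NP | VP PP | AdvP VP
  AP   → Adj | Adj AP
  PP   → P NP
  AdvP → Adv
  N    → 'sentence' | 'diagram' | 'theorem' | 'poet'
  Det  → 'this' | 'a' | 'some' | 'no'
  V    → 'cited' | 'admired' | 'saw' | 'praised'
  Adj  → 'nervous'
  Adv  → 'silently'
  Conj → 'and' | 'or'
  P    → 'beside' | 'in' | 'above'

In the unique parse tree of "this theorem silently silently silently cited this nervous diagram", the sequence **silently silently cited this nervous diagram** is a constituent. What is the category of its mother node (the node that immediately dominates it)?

S
  NP
    Det: this
    N: theorem
  VP
    AdvP
      Adv: silently
    VP
      AdvP
        Adv: silently
      VP
        AdvP
          Adv: silently
        VP
          V: cited
          NP
            Det: this
            AP
              Adj: nervous
            N: diagram
The span 'silently silently cited this nervous diagram' is the VP node built by VP → AdvP VP.
Its mother is the VP built by VP → AdvP VP.

VP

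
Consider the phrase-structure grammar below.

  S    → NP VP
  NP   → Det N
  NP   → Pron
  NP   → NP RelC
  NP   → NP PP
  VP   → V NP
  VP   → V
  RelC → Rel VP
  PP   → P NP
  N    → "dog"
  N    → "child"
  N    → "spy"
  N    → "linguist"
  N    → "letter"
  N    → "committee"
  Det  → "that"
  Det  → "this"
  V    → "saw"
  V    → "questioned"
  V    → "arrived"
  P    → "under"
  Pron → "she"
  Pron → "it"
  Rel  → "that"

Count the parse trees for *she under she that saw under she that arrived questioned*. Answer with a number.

7

Two of the 7 distinct bracketings:
[S [NP [NP [NP [Pron she]] [PP [P under] [NP [NP [NP [Pron she]] [RelC [Rel that] [VP [V saw]]]] [PP [P under] [NP [Pron she]]]]]] [RelC [Rel that] [VP [V arrived]]]] [VP [V questioned]]]
[S [NP [NP [NP [NP [NP [Pron she]] [PP [P under] [NP [Pron she]]]] [RelC [Rel that] [VP [V saw]]]] [PP [P under] [NP [Pron she]]]] [RelC [Rel that] [VP [V arrived]]]] [VP [V questioned]]]
The trees differ in how a recursive rule is bracketed over the same span.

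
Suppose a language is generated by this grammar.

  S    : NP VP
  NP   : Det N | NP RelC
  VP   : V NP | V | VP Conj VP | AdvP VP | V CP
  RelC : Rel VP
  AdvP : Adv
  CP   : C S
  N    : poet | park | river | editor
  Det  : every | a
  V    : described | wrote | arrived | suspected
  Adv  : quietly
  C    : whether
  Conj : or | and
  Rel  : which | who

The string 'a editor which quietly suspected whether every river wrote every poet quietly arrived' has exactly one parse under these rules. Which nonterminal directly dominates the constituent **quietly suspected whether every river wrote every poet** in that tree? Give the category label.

S
  NP
    NP
      Det: a
      N: editor
    RelC
      Rel: which
      VP
        AdvP
          Adv: quietly
        VP
          V: suspected
          CP
            C: whether
            S
              NP
                Det: every
                N: river
              VP
                V: wrote
                NP
                  Det: every
                  N: poet
  VP
    AdvP
      Adv: quietly
    VP
      V: arrived
The span 'quietly suspected whether every river wrote every poet' is the VP node built by VP → AdvP VP.
Its mother is the RelC built by RelC → Rel VP.

RelC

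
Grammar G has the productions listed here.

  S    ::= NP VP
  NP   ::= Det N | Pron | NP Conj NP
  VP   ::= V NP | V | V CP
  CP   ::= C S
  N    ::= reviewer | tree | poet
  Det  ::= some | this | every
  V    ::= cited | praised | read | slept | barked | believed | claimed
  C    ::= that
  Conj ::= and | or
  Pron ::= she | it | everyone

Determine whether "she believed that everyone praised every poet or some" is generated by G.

For S → NP VP, the only prefix that parses as NP is 'she', but the remainder 'believed that everyone praised every poet or some' is not a VP under these rules.

Ungrammatical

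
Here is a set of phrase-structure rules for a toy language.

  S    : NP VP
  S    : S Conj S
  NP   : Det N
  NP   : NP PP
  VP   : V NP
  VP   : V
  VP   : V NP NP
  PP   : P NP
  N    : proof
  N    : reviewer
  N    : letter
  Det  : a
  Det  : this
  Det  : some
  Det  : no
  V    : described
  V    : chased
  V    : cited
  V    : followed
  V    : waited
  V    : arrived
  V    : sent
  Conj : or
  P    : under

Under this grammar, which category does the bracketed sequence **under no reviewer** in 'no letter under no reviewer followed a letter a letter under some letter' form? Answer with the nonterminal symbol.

S
  NP
    NP
      Det: no
      N: letter
    PP
      P: under
      NP
        Det: no
        N: reviewer
  VP
    V: followed
    NP
      Det: a
      N: letter
    NP
      NP
        Det: a
        N: letter
      PP
        P: under
        NP
          Det: some
          N: letter
The span 'under no reviewer' is the PP node built by PP → P NP.

PP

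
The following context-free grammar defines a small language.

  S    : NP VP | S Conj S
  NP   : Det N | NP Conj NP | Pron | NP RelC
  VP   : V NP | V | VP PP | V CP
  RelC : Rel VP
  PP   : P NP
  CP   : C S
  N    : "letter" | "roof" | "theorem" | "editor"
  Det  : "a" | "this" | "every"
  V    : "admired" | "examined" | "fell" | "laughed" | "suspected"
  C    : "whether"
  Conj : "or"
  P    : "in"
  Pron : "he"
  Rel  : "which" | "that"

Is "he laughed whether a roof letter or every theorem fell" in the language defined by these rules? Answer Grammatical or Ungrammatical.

An N word can never sit immediately before an N word in any string this grammar generates, so the substring 'roof letter' rules out a derivation.

Ungrammatical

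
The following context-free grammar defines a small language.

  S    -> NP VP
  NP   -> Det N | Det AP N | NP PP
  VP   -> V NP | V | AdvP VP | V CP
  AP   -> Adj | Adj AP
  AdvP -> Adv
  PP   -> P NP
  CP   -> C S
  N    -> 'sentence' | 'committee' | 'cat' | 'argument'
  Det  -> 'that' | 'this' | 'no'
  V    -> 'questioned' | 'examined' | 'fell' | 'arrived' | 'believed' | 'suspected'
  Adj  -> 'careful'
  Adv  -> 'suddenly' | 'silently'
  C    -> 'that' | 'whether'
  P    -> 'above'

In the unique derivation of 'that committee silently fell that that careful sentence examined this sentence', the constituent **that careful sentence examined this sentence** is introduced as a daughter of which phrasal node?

CP

[S [NP [Det that] [N committee]] [VP [AdvP [Adv silently]] [VP [V fell] [CP [C that] [S [NP [Det that] [AP [Adj careful]] [N sentence]] [VP [V examined] [NP [Det this] [N sentence]]]]]]]]
The span 'that careful sentence examined this sentence' is the S node built by S → NP VP.
Its mother is the CP built by CP → C S.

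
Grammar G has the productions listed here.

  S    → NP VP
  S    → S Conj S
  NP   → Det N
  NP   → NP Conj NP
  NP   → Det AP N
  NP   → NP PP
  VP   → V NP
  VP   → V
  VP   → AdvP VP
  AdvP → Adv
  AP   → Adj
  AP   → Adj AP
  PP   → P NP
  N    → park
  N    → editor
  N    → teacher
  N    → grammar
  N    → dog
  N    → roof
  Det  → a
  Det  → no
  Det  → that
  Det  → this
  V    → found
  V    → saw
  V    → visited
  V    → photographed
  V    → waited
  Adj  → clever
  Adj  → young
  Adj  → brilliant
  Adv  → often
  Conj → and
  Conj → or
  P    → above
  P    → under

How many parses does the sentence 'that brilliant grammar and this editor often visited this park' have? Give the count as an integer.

[S [NP [NP [Det that] [AP [Adj brilliant]] [N grammar]] [Conj and] [NP [Det this] [N editor]]] [VP [AdvP [Adv often]] [VP [V visited] [NP [Det this] [N park]]]]]
No rule offers an alternative attachment or grouping for any span, so this is the only derivation.

1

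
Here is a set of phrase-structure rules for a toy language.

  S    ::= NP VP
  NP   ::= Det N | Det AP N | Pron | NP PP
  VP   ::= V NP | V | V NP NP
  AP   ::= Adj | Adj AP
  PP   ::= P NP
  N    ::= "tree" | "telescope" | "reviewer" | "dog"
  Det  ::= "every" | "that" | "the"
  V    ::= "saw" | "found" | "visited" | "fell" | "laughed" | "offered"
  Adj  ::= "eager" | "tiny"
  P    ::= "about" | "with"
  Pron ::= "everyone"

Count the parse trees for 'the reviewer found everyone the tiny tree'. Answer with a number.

[S [NP [Det the] [N reviewer]] [VP [V found] [NP [Pron everyone]] [NP [Det the] [AP [Adj tiny]] [N tree]]]]
No rule offers an alternative attachment or grouping for any span, so this is the only derivation.

1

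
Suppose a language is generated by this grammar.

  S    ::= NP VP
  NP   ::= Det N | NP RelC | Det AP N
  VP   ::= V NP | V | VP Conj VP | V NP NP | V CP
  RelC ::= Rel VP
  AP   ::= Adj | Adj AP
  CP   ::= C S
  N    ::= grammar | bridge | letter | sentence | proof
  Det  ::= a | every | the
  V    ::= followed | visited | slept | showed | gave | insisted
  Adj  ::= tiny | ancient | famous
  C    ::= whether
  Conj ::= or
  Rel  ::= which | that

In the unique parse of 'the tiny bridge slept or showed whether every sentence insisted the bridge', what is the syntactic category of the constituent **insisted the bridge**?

S
  NP
    Det: the
    AP
      Adj: tiny
    N: bridge
  VP
    VP
      V: slept
    Conj: or
    VP
      V: showed
      CP
        C: whether
        S
          NP
            Det: every
            N: sentence
          VP
            V: insisted
            NP
              Det: the
              N: bridge
The span 'insisted the bridge' is the VP node built by VP → V NP.

VP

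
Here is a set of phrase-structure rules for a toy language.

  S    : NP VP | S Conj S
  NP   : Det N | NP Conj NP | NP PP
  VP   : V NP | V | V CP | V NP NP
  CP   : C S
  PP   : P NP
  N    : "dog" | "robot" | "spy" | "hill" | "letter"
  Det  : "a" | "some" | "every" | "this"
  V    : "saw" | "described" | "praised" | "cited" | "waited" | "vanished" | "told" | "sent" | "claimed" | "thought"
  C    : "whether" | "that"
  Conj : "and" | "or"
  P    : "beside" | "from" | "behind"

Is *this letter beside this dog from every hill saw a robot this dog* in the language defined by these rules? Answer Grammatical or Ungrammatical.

Grammatical

S
  NP
    NP
      Det: this
      N: letter
    PP
      P: beside
      NP
        NP
          Det: this
          N: dog
        PP
          P: from
          NP
            Det: every
            N: hill
  VP
    V: saw
    NP
      Det: a
      N: robot
    NP
      Det: this
      N: dog
Each bracket corresponds to one application of a listed rule, so the string is derivable from S.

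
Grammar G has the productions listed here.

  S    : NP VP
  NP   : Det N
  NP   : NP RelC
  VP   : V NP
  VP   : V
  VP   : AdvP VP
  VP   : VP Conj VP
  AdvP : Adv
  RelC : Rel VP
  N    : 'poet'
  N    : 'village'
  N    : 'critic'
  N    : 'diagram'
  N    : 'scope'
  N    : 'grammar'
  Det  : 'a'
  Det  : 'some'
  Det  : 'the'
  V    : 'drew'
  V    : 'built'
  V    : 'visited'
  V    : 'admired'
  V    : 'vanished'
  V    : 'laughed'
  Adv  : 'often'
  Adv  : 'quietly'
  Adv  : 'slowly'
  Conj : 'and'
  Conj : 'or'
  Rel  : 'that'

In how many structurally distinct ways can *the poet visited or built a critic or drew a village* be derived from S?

The two bracketings:
[S [NP [Det the] [N poet]] [VP [VP [V visited]] [Conj or] [VP [VP [V built] [NP [Det a] [N critic]]] [Conj or] [VP [V drew] [NP [Det a] [N village]]]]]]
[S [NP [Det the] [N poet]] [VP [VP [VP [V visited]] [Conj or] [VP [V built] [NP [Det a] [N critic]]]] [Conj or] [VP [V drew] [NP [Det a] [N village]]]]]
The trees differ in how a recursive rule is bracketed over the same span.

2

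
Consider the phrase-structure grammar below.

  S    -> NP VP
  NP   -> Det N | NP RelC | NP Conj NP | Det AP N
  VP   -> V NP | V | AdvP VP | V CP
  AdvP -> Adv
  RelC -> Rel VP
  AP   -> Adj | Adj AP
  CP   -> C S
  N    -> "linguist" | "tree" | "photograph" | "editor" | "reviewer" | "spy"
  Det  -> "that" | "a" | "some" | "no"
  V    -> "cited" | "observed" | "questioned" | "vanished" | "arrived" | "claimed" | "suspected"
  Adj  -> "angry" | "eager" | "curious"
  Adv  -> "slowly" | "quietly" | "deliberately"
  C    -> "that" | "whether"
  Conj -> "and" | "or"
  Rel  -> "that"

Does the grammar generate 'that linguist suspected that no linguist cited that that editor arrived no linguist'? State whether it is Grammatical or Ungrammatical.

S
  NP
    Det: that
    N: linguist
  VP
    V: suspected
    CP
      C: that
      S
        NP
          Det: no
          N: linguist
        VP
          V: cited
          CP
            C: that
            S
              NP
                Det: that
                N: editor
              VP
                V: arrived
                NP
                  Det: no
                  N: linguist
The bracketing above is licensed at every node by one of the given productions, with S at the root.

Grammatical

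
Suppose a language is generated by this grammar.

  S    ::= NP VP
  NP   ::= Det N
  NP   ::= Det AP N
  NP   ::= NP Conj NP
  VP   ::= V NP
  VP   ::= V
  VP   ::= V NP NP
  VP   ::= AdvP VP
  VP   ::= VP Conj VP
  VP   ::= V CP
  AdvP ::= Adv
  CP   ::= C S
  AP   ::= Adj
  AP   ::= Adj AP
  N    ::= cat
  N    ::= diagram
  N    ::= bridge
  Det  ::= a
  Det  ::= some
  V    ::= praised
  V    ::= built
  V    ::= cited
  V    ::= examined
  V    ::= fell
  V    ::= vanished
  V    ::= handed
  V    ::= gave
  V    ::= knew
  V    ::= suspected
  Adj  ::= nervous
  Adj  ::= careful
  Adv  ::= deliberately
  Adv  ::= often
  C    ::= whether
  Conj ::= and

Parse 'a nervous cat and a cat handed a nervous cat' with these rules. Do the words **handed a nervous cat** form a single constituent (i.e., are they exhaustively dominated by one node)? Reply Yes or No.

[S [NP [NP [Det a] [AP [Adj nervous]] [N cat]] [Conj and] [NP [Det a] [N cat]]] [VP [V handed] [NP [Det a] [AP [Adj nervous]] [N cat]]]]
The words 'handed a nervous cat' are exhaustively dominated by a single VP node (built by VP → V NP), so they form a constituent.

Yes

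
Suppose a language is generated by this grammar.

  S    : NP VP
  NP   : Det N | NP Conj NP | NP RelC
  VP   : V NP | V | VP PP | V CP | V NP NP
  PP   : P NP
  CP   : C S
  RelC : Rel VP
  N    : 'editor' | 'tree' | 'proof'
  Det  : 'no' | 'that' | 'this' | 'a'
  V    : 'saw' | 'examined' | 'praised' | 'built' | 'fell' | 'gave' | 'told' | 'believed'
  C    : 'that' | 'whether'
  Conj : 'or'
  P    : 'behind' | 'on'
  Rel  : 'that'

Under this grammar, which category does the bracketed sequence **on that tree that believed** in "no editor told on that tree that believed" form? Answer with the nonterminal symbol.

PP

S
  NP
    Det: no
    N: editor
  VP
    VP
      V: told
    PP
      P: on
      NP
        NP
          Det: that
          N: tree
        RelC
          Rel: that
          VP
            V: believed
The span 'on that tree that believed' is the PP node built by PP → P NP.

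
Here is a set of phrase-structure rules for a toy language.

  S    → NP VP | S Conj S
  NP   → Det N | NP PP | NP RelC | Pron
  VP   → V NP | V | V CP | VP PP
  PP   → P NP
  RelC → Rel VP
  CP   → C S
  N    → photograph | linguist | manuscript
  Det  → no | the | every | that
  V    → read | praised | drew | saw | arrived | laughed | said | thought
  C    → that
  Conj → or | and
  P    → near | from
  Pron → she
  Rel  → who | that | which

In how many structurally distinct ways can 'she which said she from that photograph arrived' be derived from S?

3

Two of the 3 distinct bracketings:
[S [NP [NP [NP [Pron she]] [RelC [Rel which] [VP [V said] [NP [Pron she]]]]] [PP [P from] [NP [Det that] [N photograph]]]] [VP [V arrived]]]
[S [NP [NP [Pron she]] [RelC [Rel which] [VP [V said] [NP [NP [Pron she]] [PP [P from] [NP [Det that] [N photograph]]]]]]] [VP [V arrived]]]
The trees differ in how a recursive rule is bracketed over the same span.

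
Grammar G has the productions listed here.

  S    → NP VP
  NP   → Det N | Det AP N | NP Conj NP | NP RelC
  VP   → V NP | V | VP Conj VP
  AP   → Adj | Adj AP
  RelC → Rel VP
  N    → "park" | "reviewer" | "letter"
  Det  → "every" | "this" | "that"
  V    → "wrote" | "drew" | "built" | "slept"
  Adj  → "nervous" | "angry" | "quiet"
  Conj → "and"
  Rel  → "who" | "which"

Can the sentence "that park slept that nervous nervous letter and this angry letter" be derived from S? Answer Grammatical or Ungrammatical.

[S [NP [Det that] [N park]] [VP [V slept] [NP [NP [Det that] [AP [Adj nervous] [AP [Adj nervous]]] [N letter]] [Conj and] [NP [Det this] [AP [Adj angry]] [N letter]]]]]
Each bracket corresponds to one application of a listed rule, so the string is derivable from S.

Grammatical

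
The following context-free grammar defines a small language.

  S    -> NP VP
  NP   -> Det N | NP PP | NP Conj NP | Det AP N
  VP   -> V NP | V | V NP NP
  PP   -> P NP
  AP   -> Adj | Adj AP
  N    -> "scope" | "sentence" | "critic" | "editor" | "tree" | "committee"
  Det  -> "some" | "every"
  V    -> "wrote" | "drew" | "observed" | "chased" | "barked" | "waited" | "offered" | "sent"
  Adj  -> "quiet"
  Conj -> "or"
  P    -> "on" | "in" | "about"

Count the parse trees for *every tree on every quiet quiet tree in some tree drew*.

2

The two bracketings:
[S [NP [NP [Det every] [N tree]] [PP [P on] [NP [NP [Det every] [AP [Adj quiet] [AP [Adj quiet]]] [N tree]] [PP [P in] [NP [Det some] [N tree]]]]]] [VP [V drew]]]
[S [NP [NP [NP [Det every] [N tree]] [PP [P on] [NP [Det every] [AP [Adj quiet] [AP [Adj quiet]]] [N tree]]]] [PP [P in] [NP [Det some] [N tree]]]] [VP [V drew]]]
The trees differ in how a recursive rule is bracketed over the same span.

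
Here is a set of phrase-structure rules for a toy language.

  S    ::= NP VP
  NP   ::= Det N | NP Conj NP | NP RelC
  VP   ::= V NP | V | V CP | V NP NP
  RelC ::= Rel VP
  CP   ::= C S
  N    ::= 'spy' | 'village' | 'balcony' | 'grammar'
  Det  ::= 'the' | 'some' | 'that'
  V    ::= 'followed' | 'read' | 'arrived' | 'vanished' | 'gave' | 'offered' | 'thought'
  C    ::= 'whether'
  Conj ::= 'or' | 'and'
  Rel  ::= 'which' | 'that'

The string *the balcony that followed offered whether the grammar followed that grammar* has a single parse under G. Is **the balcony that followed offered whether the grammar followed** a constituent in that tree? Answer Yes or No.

No

[S [NP [NP [Det the] [N balcony]] [RelC [Rel that] [VP [V followed]]]] [VP [V offered] [CP [C whether] [S [NP [Det the] [N grammar]] [VP [V followed] [NP [Det that] [N grammar]]]]]]]
The smallest constituent containing 'the balcony that followed offered whether the grammar followed' is the S spanning 'the balcony that followed offered whether the grammar followed that grammar'; no single node in the tree dominates exactly the given words.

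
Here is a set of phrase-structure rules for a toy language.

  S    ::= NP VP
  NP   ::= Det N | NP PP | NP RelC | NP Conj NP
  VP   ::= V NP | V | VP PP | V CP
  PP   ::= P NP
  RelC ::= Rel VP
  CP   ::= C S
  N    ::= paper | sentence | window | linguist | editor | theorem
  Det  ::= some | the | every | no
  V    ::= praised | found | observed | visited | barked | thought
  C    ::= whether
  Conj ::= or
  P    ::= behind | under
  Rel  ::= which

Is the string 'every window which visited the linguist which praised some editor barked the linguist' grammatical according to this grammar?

Grammatical

S
  NP
    NP
      Det: every
      N: window
    RelC
      Rel: which
      VP
        V: visited
        NP
          NP
            Det: the
            N: linguist
          RelC
            Rel: which
            VP
              V: praised
              NP
                Det: some
                N: editor
  VP
    V: barked
    NP
      Det: the
      N: linguist
Each bracket corresponds to one application of a listed rule, so the string is derivable from S.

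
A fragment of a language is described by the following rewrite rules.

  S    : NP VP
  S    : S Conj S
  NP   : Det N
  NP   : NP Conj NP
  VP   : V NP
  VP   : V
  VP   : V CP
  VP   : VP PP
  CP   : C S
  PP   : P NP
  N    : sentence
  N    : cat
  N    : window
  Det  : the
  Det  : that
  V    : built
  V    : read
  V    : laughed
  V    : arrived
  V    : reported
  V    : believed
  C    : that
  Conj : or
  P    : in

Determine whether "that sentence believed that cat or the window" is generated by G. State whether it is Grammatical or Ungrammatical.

Grammatical

[S [NP [Det that] [N sentence]] [VP [V believed] [NP [NP [Det that] [N cat]] [Conj or] [NP [Det the] [N window]]]]]
The bracketing above is licensed at every node by one of the given productions, with S at the root.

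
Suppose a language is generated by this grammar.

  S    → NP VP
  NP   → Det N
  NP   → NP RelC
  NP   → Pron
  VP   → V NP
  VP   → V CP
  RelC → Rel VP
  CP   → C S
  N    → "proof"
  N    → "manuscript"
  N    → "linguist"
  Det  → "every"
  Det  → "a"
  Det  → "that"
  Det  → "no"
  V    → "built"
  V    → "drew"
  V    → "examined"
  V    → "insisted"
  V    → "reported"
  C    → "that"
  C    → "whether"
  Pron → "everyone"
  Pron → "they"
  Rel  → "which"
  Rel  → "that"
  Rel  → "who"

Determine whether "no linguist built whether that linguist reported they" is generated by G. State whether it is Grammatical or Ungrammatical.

Grammatical

S
  NP
    Det: no
    N: linguist
  VP
    V: built
    CP
      C: whether
      S
        NP
          Det: that
          N: linguist
        VP
          V: reported
          NP
            Pron: they
The bracketing above is licensed at every node by one of the given productions, with S at the root.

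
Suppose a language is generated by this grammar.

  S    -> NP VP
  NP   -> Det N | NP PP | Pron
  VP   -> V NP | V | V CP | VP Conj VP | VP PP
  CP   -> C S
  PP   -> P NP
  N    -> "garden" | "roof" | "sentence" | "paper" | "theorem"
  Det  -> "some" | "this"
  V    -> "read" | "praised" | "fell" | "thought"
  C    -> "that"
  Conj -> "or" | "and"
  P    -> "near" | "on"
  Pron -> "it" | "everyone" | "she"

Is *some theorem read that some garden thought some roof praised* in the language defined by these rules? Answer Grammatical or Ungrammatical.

Ungrammatical

For S → NP VP, the only prefix that parses as NP is 'some theorem', but the remainder 'read that some garden thought some roof praised' is not a VP under these rules.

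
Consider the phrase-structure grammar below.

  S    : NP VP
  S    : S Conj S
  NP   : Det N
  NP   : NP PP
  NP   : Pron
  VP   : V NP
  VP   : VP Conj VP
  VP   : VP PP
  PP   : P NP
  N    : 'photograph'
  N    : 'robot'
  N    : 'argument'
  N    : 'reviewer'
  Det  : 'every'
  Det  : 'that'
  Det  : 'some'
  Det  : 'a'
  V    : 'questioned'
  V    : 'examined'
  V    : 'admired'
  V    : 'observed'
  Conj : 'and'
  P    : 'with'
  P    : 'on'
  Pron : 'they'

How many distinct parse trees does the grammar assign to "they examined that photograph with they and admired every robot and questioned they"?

Two of the 4 distinct bracketings:
[S [NP [Pron they]] [VP [VP [V examined] [NP [NP [Det that] [N photograph]] [PP [P with] [NP [Pron they]]]]] [Conj and] [VP [VP [V admired] [NP [Det every] [N robot]]] [Conj and] [VP [V questioned] [NP [Pron they]]]]]]
[S [NP [Pron they]] [VP [VP [VP [V examined] [NP [Det that] [N photograph]]] [PP [P with] [NP [Pron they]]]] [Conj and] [VP [VP [V admired] [NP [Det every] [N robot]]] [Conj and] [VP [V questioned] [NP [Pron they]]]]]]
The difference turns on whether NP → NP PP is used at the relevant span, versus an alternative expansion of NP.

4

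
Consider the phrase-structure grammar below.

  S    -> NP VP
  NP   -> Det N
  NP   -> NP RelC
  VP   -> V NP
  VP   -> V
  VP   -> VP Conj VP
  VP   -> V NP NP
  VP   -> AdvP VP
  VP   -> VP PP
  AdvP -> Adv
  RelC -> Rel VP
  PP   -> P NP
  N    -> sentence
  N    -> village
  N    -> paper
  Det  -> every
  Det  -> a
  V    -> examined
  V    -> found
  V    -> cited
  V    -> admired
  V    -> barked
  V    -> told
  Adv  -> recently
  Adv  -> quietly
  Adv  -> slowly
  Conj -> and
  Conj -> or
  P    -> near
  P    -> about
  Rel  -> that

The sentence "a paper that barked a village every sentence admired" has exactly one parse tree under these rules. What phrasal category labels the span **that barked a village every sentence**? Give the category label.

RelC

[S [NP [NP [Det a] [N paper]] [RelC [Rel that] [VP [V barked] [NP [Det a] [N village]] [NP [Det every] [N sentence]]]]] [VP [V admired]]]
The span 'that barked a village every sentence' is the RelC node built by RelC → Rel VP.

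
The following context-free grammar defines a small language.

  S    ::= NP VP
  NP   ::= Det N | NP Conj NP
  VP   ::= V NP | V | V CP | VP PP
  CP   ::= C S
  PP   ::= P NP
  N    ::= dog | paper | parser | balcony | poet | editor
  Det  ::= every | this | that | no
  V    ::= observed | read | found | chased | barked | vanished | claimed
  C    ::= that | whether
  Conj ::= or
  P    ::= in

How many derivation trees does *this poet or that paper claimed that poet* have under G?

1

[S [NP [NP [Det this] [N poet]] [Conj or] [NP [Det that] [N paper]]] [VP [V claimed] [NP [Det that] [N poet]]]]
No rule offers an alternative attachment or grouping for any span, so this is the only derivation.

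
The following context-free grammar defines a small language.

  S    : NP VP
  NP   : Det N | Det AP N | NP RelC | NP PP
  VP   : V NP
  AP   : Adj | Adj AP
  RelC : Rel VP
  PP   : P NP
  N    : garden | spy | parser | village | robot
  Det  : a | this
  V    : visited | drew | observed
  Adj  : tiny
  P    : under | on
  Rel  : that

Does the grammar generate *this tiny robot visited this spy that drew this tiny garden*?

Grammatical

S
  NP
    Det: this
    AP
      Adj: tiny
    N: robot
  VP
    V: visited
    NP
      NP
        Det: this
        N: spy
      RelC
        Rel: that
        VP
          V: drew
          NP
            Det: this
            AP
              Adj: tiny
            N: garden
Each bracket corresponds to one application of a listed rule, so the string is derivable from S.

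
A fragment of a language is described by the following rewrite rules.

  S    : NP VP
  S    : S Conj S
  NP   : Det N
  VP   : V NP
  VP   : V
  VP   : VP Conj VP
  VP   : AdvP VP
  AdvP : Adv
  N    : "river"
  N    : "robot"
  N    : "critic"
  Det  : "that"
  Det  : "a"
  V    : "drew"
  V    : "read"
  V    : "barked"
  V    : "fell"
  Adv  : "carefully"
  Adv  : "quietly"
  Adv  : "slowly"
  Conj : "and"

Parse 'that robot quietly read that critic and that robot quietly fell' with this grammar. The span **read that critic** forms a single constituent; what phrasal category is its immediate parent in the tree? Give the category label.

[S [S [NP [Det that] [N robot]] [VP [AdvP [Adv quietly]] [VP [V read] [NP [Det that] [N critic]]]]] [Conj and] [S [NP [Det that] [N robot]] [VP [AdvP [Adv quietly]] [VP [V fell]]]]]
The span 'read that critic' is the VP node built by VP → V NP.
Its mother is the VP built by VP → AdvP VP.

VP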